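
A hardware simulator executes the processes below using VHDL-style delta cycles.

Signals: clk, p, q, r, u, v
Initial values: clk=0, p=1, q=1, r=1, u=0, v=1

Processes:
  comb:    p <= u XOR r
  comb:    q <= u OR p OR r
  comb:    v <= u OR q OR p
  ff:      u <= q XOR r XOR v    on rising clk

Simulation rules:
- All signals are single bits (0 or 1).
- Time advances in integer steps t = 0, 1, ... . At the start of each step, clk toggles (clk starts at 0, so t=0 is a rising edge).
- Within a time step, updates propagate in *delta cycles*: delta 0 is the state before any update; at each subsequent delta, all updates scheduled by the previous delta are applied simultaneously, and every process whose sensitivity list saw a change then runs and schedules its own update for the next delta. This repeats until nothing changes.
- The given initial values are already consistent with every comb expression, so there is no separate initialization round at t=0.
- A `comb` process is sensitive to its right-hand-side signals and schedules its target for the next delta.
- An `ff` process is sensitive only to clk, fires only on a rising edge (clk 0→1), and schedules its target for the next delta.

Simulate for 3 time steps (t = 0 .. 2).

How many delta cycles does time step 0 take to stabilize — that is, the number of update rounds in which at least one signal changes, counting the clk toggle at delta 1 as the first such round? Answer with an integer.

3

t=0 Δ0: r=1 clk=0 u=0 p=1 q=1 v=1
  Δ1: clk:0→1
  Δ2: u:0→1
  Δ3: p:1→0
  (3Δ to stable)
t=1 Δ0: r=1 clk=1 u=1 p=0 q=1 v=1
  Δ1: clk:1→0
  (1Δ to stable)
t=2 Δ0: r=1 clk=0 u=1 p=0 q=1 v=1
  Δ1: clk:0→1
  (1Δ to stable)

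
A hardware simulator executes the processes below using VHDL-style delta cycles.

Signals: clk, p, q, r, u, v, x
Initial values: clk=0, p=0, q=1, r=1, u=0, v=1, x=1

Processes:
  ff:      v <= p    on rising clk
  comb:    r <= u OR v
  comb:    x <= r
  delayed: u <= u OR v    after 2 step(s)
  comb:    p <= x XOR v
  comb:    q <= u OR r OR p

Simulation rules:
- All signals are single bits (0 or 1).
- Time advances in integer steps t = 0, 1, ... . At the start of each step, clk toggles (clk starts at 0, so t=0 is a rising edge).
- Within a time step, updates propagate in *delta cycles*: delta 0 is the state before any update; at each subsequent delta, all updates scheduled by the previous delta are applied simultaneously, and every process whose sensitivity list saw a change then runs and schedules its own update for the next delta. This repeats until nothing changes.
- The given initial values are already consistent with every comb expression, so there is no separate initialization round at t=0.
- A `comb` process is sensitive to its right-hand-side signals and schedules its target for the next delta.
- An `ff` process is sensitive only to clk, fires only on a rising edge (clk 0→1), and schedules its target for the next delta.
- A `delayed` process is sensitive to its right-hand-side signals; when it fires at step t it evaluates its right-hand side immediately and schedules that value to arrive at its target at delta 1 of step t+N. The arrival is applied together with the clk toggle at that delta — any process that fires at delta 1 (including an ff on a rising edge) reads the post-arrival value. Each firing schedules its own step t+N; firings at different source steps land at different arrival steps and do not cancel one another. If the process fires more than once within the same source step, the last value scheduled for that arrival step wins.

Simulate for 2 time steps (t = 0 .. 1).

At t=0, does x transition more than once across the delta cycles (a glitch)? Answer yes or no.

no

t0.Δ0 p=0 r=1 x=1 q=1 u=0 clk=0 v=1
t0.Δ1 p=0 r=1 x=1 q=1 u=0 clk=1 v=1
t0.Δ2 p=0 r=1 x=1 q=1 u=0 clk=1 v=0
t0.Δ3 p=1 r=0 x=1 q=1 u=0 clk=1 v=0
t0.Δ4 p=1 r=0 x=0 q=1 u=0 clk=1 v=0
t0.Δ5 p=0 r=0 x=0 q=1 u=0 clk=1 v=0
t0.Δ6 p=0 r=0 x=0 q=0 u=0 clk=1 v=0
t1.Δ0 p=0 r=0 x=0 q=0 u=0 clk=1 v=0
t1.Δ1 p=0 r=0 x=0 q=0 u=0 clk=0 v=0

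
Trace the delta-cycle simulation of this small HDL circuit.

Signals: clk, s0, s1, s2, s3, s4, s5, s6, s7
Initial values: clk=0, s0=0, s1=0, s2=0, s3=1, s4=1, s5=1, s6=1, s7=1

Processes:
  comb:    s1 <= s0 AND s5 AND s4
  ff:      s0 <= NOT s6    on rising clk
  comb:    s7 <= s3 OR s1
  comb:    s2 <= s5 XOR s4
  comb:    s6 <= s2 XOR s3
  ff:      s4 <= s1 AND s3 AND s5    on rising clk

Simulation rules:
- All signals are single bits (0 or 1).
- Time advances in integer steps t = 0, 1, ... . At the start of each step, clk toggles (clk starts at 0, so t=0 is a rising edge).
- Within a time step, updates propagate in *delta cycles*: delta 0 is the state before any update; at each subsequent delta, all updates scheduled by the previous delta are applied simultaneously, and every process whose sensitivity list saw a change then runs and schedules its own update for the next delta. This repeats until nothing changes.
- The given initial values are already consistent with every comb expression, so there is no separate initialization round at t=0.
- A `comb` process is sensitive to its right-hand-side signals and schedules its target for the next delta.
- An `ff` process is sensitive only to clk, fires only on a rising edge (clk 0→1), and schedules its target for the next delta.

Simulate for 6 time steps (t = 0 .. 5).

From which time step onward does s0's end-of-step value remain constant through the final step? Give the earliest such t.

2

t0.Δ0 s7=1 s6=1 s5=1 s3=1 s0=0 s2=0 s4=1 clk=0 s1=0
t0.Δ1 s7=1 s6=1 s5=1 s3=1 s0=0 s2=0 s4=1 clk=1 s1=0
t0.Δ2 s7=1 s6=1 s5=1 s3=1 s0=0 s2=0 s4=0 clk=1 s1=0
t0.Δ3 s7=1 s6=1 s5=1 s3=1 s0=0 s2=1 s4=0 clk=1 s1=0
t0.Δ4 s7=1 s6=0 s5=1 s3=1 s0=0 s2=1 s4=0 clk=1 s1=0
t1.Δ0 s7=1 s6=0 s5=1 s3=1 s0=0 s2=1 s4=0 clk=1 s1=0
t1.Δ1 s7=1 s6=0 s5=1 s3=1 s0=0 s2=1 s4=0 clk=0 s1=0
t2.Δ0 s7=1 s6=0 s5=1 s3=1 s0=0 s2=1 s4=0 clk=0 s1=0
t2.Δ1 s7=1 s6=0 s5=1 s3=1 s0=0 s2=1 s4=0 clk=1 s1=0
t2.Δ2 s7=1 s6=0 s5=1 s3=1 s0=1 s2=1 s4=0 clk=1 s1=0
t3.Δ0 s7=1 s6=0 s5=1 s3=1 s0=1 s2=1 s4=0 clk=1 s1=0
t3.Δ1 s7=1 s6=0 s5=1 s3=1 s0=1 s2=1 s4=0 clk=0 s1=0
t4.Δ0 s7=1 s6=0 s5=1 s3=1 s0=1 s2=1 s4=0 clk=0 s1=0
t4.Δ1 s7=1 s6=0 s5=1 s3=1 s0=1 s2=1 s4=0 clk=1 s1=0
t5.Δ0 s7=1 s6=0 s5=1 s3=1 s0=1 s2=1 s4=0 clk=1 s1=0
t5.Δ1 s7=1 s6=0 s5=1 s3=1 s0=1 s2=1 s4=0 clk=0 s1=0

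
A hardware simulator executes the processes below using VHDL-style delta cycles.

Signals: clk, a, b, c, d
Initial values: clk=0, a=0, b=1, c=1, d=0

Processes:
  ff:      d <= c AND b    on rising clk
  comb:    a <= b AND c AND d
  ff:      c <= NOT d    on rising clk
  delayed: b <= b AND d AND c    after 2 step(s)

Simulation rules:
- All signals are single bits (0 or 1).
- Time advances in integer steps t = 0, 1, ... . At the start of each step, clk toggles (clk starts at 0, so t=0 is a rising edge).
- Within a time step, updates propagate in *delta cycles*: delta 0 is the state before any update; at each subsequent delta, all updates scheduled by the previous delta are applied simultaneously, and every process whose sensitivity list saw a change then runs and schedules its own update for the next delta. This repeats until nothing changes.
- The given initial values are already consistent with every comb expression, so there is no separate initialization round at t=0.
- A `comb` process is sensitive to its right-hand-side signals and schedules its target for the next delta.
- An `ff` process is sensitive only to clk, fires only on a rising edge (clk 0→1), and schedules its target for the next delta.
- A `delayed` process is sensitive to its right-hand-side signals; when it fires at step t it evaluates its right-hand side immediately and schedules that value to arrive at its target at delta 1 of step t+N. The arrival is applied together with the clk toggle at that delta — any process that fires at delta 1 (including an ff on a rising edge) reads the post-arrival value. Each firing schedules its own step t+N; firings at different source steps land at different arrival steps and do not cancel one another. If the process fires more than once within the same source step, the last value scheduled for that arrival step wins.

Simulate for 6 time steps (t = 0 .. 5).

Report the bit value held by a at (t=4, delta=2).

t0.Δ0 a=0 b=1 clk=0 d=0 c=1
t0.Δ1 a=0 b=1 clk=1 d=0 c=1
t0.Δ2 a=0 b=1 clk=1 d=1 c=1
t0.Δ3 a=1 b=1 clk=1 d=1 c=1
t1.Δ0 a=1 b=1 clk=1 d=1 c=1
t1.Δ1 a=1 b=1 clk=0 d=1 c=1
t2.Δ0 a=1 b=1 clk=0 d=1 c=1
t2.Δ1 a=1 b=1 clk=1 d=1 c=1
t2.Δ2 a=1 b=1 clk=1 d=1 c=0
t2.Δ3 a=0 b=1 clk=1 d=1 c=0
t3.Δ0 a=0 b=1 clk=1 d=1 c=0
t3.Δ1 a=0 b=1 clk=0 d=1 c=0
t4.Δ0 a=0 b=1 clk=0 d=1 c=0
t4.Δ1 a=0 b=0 clk=1 d=1 c=0
t4.Δ2 a=0 b=0 clk=1 d=0 c=0
t5.Δ0 a=0 b=0 clk=1 d=0 c=0
t5.Δ1 a=0 b=0 clk=0 d=0 c=0

0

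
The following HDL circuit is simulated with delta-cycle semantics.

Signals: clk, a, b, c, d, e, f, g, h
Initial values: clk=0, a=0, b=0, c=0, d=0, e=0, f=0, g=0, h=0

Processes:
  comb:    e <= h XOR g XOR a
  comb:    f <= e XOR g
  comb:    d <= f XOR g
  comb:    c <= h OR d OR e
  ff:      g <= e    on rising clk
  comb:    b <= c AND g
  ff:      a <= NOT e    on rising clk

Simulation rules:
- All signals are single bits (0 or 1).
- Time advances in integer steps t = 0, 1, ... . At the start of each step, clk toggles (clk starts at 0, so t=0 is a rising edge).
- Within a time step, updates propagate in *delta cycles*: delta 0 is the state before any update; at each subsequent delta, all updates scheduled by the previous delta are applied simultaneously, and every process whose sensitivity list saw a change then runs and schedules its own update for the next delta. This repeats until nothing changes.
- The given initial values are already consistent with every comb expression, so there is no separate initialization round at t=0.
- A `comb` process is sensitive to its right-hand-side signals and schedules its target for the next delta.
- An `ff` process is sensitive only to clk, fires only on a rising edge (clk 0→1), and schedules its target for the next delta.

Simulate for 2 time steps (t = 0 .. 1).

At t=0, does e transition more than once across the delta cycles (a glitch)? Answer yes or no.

no

t0.Δ0 g=0 d=0 f=0 b=0 h=0 clk=0 e=0 a=0 c=0
t0.Δ1 g=0 d=0 f=0 b=0 h=0 clk=1 e=0 a=0 c=0
t0.Δ2 g=0 d=0 f=0 b=0 h=0 clk=1 e=0 a=1 c=0
t0.Δ3 g=0 d=0 f=0 b=0 h=0 clk=1 e=1 a=1 c=0
t0.Δ4 g=0 d=0 f=1 b=0 h=0 clk=1 e=1 a=1 c=1
t0.Δ5 g=0 d=1 f=1 b=0 h=0 clk=1 e=1 a=1 c=1
t1.Δ0 g=0 d=1 f=1 b=0 h=0 clk=1 e=1 a=1 c=1
t1.Δ1 g=0 d=1 f=1 b=0 h=0 clk=0 e=1 a=1 c=1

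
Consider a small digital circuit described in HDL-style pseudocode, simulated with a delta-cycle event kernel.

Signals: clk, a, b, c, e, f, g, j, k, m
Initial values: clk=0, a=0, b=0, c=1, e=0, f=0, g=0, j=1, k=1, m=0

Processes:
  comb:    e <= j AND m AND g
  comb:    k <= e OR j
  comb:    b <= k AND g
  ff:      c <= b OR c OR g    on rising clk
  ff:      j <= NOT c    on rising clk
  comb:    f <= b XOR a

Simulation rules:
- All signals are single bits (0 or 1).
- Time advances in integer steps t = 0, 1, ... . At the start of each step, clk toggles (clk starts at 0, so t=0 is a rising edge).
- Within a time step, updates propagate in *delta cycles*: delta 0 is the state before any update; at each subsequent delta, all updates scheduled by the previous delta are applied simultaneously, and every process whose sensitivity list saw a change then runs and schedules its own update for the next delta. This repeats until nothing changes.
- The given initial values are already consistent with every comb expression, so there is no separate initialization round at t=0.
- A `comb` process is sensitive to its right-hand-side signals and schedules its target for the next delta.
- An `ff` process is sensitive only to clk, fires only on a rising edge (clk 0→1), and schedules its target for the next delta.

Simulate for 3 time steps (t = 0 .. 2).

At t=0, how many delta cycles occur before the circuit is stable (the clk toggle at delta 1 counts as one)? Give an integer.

t=0 Δ0: a=0 clk=0 k=1 g=0 f=0 b=0 c=1 j=1 e=0 m=0
  Δ1: clk:0→1
  Δ2: j:1→0
  Δ3: k:1→0
  (3Δ to stable)
t=1 Δ0: a=0 clk=1 k=0 g=0 f=0 b=0 c=1 j=0 e=0 m=0
  Δ1: clk:1→0
  (1Δ to stable)
t=2 Δ0: a=0 clk=0 k=0 g=0 f=0 b=0 c=1 j=0 e=0 m=0
  Δ1: clk:0→1
  (1Δ to stable)

3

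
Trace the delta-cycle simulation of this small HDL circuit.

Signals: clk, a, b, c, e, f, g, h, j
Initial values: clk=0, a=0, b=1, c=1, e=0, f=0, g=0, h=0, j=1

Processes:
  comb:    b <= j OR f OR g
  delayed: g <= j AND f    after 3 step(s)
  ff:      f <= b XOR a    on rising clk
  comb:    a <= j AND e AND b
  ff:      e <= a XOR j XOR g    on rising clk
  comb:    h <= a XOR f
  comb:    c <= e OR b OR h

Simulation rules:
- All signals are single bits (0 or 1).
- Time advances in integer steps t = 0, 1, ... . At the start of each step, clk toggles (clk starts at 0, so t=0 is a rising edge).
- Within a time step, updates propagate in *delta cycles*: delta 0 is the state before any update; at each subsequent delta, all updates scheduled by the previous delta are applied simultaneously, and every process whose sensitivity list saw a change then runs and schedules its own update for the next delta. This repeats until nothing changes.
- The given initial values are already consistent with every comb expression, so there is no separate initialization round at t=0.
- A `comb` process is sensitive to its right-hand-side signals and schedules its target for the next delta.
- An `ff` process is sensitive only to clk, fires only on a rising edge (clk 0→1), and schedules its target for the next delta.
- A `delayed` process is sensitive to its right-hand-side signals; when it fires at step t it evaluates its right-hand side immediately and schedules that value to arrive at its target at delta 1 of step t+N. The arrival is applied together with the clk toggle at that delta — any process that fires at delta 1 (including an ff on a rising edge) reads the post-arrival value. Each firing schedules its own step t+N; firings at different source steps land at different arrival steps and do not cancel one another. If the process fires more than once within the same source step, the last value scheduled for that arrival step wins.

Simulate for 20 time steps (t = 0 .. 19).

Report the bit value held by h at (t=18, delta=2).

[bits: clk,f,c,h,j,e,a,g,b]
t=0: Δ0=001010001 Δ1=101010001 Δ2=111011001 Δ3=111111101 Δ4=111011101 | 4Δ
t=1: Δ0=111011101 Δ1=011011101 | 1Δ
t=2: Δ0=011011101 Δ1=111011101 Δ2=101010101 Δ3=101110001 Δ4=101010001 | 4Δ
t=3: Δ0=101010001 Δ1=001010011 | 1Δ
t=4: Δ0=001010011 Δ1=101010011 Δ2=111010011 Δ3=111110011 | 3Δ
t=5: Δ0=111110011 Δ1=011110001 | 1Δ
t=6: Δ0=011110001 Δ1=111110001 Δ2=111111001 Δ3=111111101 Δ4=111011101 | 4Δ
t=7: Δ0=111011101 Δ1=011011111 | 1Δ
t=8: Δ0=011011111 Δ1=111011111 Δ2=101011111 Δ3=101111111 | 3Δ
t=9: Δ0=101111111 Δ1=001111111 | 1Δ
t=10: Δ0=001111111 Δ1=101111111 | 1Δ
t=11: Δ0=101111111 Δ1=001111101 | 1Δ
t=12: Δ0=001111101 Δ1=101111101 Δ2=101110101 Δ3=101110001 Δ4=101010001 | 4Δ
t=13: Δ0=101010001 Δ1=001010001 | 1Δ
t=14: Δ0=001010001 Δ1=101010001 Δ2=111011001 Δ3=111111101 Δ4=111011101 | 4Δ
t=15: Δ0=111011101 Δ1=011011101 | 1Δ
t=16: Δ0=011011101 Δ1=111011101 Δ2=101010101 Δ3=101110001 Δ4=101010001 | 4Δ
t=17: Δ0=101010001 Δ1=001010011 | 1Δ
t=18: Δ0=001010011 Δ1=101010011 Δ2=111010011 Δ3=111110011 | 3Δ
t=19: Δ0=111110011 Δ1=011110001 | 1Δ

0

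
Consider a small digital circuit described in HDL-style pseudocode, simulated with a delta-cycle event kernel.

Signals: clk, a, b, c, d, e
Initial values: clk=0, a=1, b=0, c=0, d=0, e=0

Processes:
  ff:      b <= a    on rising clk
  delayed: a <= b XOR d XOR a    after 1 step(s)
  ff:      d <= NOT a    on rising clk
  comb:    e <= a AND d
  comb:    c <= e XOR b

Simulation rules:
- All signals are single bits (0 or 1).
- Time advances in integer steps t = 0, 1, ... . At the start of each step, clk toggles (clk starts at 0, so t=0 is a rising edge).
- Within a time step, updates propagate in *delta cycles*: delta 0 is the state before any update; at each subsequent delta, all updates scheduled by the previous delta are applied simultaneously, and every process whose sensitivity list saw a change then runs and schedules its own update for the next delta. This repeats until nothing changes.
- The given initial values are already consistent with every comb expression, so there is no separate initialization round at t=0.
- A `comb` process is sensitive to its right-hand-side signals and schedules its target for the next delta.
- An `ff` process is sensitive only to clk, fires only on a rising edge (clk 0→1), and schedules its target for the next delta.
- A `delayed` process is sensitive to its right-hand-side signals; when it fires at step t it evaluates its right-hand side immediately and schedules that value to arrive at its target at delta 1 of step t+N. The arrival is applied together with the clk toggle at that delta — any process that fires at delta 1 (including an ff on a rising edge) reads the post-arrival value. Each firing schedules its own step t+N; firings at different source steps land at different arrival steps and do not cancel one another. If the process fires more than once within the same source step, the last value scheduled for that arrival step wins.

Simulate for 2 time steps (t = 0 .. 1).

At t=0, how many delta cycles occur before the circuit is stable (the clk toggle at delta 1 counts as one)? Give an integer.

t0.Δ0 d=0 b=0 e=0 c=0 a=1 clk=0
t0.Δ1 d=0 b=0 e=0 c=0 a=1 clk=1
t0.Δ2 d=0 b=1 e=0 c=0 a=1 clk=1
t0.Δ3 d=0 b=1 e=0 c=1 a=1 clk=1
t1.Δ0 d=0 b=1 e=0 c=1 a=1 clk=1
t1.Δ1 d=0 b=1 e=0 c=1 a=0 clk=0

3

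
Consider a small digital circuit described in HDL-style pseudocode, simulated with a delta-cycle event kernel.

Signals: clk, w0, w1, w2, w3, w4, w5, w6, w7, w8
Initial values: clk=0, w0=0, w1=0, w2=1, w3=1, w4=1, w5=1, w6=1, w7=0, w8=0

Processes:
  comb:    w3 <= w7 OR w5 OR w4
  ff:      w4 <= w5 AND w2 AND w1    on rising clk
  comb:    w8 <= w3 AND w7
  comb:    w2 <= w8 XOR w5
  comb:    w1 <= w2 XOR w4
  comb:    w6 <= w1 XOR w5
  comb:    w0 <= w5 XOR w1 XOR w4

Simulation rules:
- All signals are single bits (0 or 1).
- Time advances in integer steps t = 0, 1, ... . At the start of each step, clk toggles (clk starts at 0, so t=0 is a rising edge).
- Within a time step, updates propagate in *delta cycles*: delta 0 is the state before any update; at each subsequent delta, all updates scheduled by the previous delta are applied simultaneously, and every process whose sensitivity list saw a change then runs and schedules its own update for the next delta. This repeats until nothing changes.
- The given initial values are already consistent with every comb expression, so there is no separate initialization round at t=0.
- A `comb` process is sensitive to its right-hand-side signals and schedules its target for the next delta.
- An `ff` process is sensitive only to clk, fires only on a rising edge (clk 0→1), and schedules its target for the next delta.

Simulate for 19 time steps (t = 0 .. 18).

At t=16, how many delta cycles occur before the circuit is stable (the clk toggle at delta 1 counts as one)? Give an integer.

4

t=0 Δ0: w4=1 w0=0 clk=0 w2=1 w7=0 w5=1 w8=0 w6=1 w3=1 w1=0
  Δ1: clk:0→1
  Δ2: w4:1→0
  Δ3: w0:0→1, w1:0→1
  Δ4: w0:1→0, w6:1→0
  (4Δ to stable)
t=1 Δ0: w4=0 w0=0 clk=1 w2=1 w7=0 w5=1 w8=0 w6=0 w3=1 w1=1
  Δ1: clk:1→0
  (1Δ to stable)
t=2 Δ0: w4=0 w0=0 clk=0 w2=1 w7=0 w5=1 w8=0 w6=0 w3=1 w1=1
  Δ1: clk:0→1
  Δ2: w4:0→1
  Δ3: w0:0→1, w1:1→0
  Δ4: w0:1→0, w6:0→1
  (4Δ to stable)
t=3 Δ0: w4=1 w0=0 clk=1 w2=1 w7=0 w5=1 w8=0 w6=1 w3=1 w1=0
  Δ1: clk:1→0
  (1Δ to stable)
t=4 Δ0: w4=1 w0=0 clk=0 w2=1 w7=0 w5=1 w8=0 w6=1 w3=1 w1=0
  Δ1: clk:0→1
  Δ2: w4:1→0
  Δ3: w0:0→1, w1:0→1
  Δ4: w0:1→0, w6:1→0
  (4Δ to stable)
t=5 Δ0: w4=0 w0=0 clk=1 w2=1 w7=0 w5=1 w8=0 w6=0 w3=1 w1=1
  Δ1: clk:1→0
  (1Δ to stable)
t=6 Δ0: w4=0 w0=0 clk=0 w2=1 w7=0 w5=1 w8=0 w6=0 w3=1 w1=1
  Δ1: clk:0→1
  Δ2: w4:0→1
  Δ3: w0:0→1, w1:1→0
  Δ4: w0:1→0, w6:0→1
  (4Δ to stable)
t=7 Δ0: w4=1 w0=0 clk=1 w2=1 w7=0 w5=1 w8=0 w6=1 w3=1 w1=0
  Δ1: clk:1→0
  (1Δ to stable)
t=8 Δ0: w4=1 w0=0 clk=0 w2=1 w7=0 w5=1 w8=0 w6=1 w3=1 w1=0
  Δ1: clk:0→1
  Δ2: w4:1→0
  Δ3: w0:0→1, w1:0→1
  Δ4: w0:1→0, w6:1→0
  (4Δ to stable)
t=9 Δ0: w4=0 w0=0 clk=1 w2=1 w7=0 w5=1 w8=0 w6=0 w3=1 w1=1
  Δ1: clk:1→0
  (1Δ to stable)
t=10 Δ0: w4=0 w0=0 clk=0 w2=1 w7=0 w5=1 w8=0 w6=0 w3=1 w1=1
  Δ1: clk:0→1
  Δ2: w4:0→1
  Δ3: w0:0→1, w1:1→0
  Δ4: w0:1→0, w6:0→1
  (4Δ to stable)
t=11 Δ0: w4=1 w0=0 clk=1 w2=1 w7=0 w5=1 w8=0 w6=1 w3=1 w1=0
  Δ1: clk:1→0
  (1Δ to stable)
t=12 Δ0: w4=1 w0=0 clk=0 w2=1 w7=0 w5=1 w8=0 w6=1 w3=1 w1=0
  Δ1: clk:0→1
  Δ2: w4:1→0
  Δ3: w0:0→1, w1:0→1
  Δ4: w0:1→0, w6:1→0
  (4Δ to stable)
t=13 Δ0: w4=0 w0=0 clk=1 w2=1 w7=0 w5=1 w8=0 w6=0 w3=1 w1=1
  Δ1: clk:1→0
  (1Δ to stable)
t=14 Δ0: w4=0 w0=0 clk=0 w2=1 w7=0 w5=1 w8=0 w6=0 w3=1 w1=1
  Δ1: clk:0→1
  Δ2: w4:0→1
  Δ3: w0:0→1, w1:1→0
  Δ4: w0:1→0, w6:0→1
  (4Δ to stable)
t=15 Δ0: w4=1 w0=0 clk=1 w2=1 w7=0 w5=1 w8=0 w6=1 w3=1 w1=0
  Δ1: clk:1→0
  (1Δ to stable)
t=16 Δ0: w4=1 w0=0 clk=0 w2=1 w7=0 w5=1 w8=0 w6=1 w3=1 w1=0
  Δ1: clk:0→1
  Δ2: w4:1→0
  Δ3: w0:0→1, w1:0→1
  Δ4: w0:1→0, w6:1→0
  (4Δ to stable)
t=17 Δ0: w4=0 w0=0 clk=1 w2=1 w7=0 w5=1 w8=0 w6=0 w3=1 w1=1
  Δ1: clk:1→0
  (1Δ to stable)
t=18 Δ0: w4=0 w0=0 clk=0 w2=1 w7=0 w5=1 w8=0 w6=0 w3=1 w1=1
  Δ1: clk:0→1
  Δ2: w4:0→1
  Δ3: w0:0→1, w1:1→0
  Δ4: w0:1→0, w6:0→1
  (4Δ to stable)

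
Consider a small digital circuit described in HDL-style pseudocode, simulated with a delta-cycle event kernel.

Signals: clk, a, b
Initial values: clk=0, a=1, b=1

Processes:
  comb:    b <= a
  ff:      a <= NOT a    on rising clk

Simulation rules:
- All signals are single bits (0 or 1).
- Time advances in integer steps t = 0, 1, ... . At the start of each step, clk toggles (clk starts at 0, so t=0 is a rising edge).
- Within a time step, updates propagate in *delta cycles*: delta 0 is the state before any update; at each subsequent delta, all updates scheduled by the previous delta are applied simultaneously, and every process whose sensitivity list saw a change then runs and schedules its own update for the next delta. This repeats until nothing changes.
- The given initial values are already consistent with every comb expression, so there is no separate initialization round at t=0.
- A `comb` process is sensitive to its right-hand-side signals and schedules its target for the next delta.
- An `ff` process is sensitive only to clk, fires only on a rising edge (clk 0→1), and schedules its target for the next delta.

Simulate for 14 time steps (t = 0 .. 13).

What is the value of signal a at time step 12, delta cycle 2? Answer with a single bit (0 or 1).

t=0 Δ0: b=1 clk=0 a=1
  Δ1: clk:0→1
  Δ2: a:1→0
  Δ3: b:1→0
  (3Δ to stable)
t=1 Δ0: b=0 clk=1 a=0
  Δ1: clk:1→0
  (1Δ to stable)
t=2 Δ0: b=0 clk=0 a=0
  Δ1: clk:0→1
  Δ2: a:0→1
  Δ3: b:0→1
  (3Δ to stable)
t=3 Δ0: b=1 clk=1 a=1
  Δ1: clk:1→0
  (1Δ to stable)
t=4 Δ0: b=1 clk=0 a=1
  Δ1: clk:0→1
  Δ2: a:1→0
  Δ3: b:1→0
  (3Δ to stable)
t=5 Δ0: b=0 clk=1 a=0
  Δ1: clk:1→0
  (1Δ to stable)
t=6 Δ0: b=0 clk=0 a=0
  Δ1: clk:0→1
  Δ2: a:0→1
  Δ3: b:0→1
  (3Δ to stable)
t=7 Δ0: b=1 clk=1 a=1
  Δ1: clk:1→0
  (1Δ to stable)
t=8 Δ0: b=1 clk=0 a=1
  Δ1: clk:0→1
  Δ2: a:1→0
  Δ3: b:1→0
  (3Δ to stable)
t=9 Δ0: b=0 clk=1 a=0
  Δ1: clk:1→0
  (1Δ to stable)
t=10 Δ0: b=0 clk=0 a=0
  Δ1: clk:0→1
  Δ2: a:0→1
  Δ3: b:0→1
  (3Δ to stable)
t=11 Δ0: b=1 clk=1 a=1
  Δ1: clk:1→0
  (1Δ to stable)
t=12 Δ0: b=1 clk=0 a=1
  Δ1: clk:0→1
  Δ2: a:1→0
  Δ3: b:1→0
  (3Δ to stable)
t=13 Δ0: b=0 clk=1 a=0
  Δ1: clk:1→0
  (1Δ to stable)

0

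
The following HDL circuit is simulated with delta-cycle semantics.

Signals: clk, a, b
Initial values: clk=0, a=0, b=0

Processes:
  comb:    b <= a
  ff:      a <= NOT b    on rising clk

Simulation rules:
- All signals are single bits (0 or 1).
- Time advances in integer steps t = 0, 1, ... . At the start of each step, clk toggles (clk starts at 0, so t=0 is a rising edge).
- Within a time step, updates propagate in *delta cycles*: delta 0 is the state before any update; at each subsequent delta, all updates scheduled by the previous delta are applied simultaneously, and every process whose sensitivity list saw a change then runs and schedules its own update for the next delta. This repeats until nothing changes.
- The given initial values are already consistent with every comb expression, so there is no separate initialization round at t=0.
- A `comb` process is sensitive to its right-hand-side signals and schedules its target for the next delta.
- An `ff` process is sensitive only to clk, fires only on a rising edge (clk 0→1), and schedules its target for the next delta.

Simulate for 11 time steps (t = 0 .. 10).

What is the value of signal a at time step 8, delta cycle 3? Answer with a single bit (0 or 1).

[bits: clk,b,a]
t=0: Δ0=000 Δ1=100 Δ2=101 Δ3=111 | 3Δ
t=1: Δ0=111 Δ1=011 | 1Δ
t=2: Δ0=011 Δ1=111 Δ2=110 Δ3=100 | 3Δ
t=3: Δ0=100 Δ1=000 | 1Δ
t=4: Δ0=000 Δ1=100 Δ2=101 Δ3=111 | 3Δ
t=5: Δ0=111 Δ1=011 | 1Δ
t=6: Δ0=011 Δ1=111 Δ2=110 Δ3=100 | 3Δ
t=7: Δ0=100 Δ1=000 | 1Δ
t=8: Δ0=000 Δ1=100 Δ2=101 Δ3=111 | 3Δ
t=9: Δ0=111 Δ1=011 | 1Δ
t=10: Δ0=011 Δ1=111 Δ2=110 Δ3=100 | 3Δ

1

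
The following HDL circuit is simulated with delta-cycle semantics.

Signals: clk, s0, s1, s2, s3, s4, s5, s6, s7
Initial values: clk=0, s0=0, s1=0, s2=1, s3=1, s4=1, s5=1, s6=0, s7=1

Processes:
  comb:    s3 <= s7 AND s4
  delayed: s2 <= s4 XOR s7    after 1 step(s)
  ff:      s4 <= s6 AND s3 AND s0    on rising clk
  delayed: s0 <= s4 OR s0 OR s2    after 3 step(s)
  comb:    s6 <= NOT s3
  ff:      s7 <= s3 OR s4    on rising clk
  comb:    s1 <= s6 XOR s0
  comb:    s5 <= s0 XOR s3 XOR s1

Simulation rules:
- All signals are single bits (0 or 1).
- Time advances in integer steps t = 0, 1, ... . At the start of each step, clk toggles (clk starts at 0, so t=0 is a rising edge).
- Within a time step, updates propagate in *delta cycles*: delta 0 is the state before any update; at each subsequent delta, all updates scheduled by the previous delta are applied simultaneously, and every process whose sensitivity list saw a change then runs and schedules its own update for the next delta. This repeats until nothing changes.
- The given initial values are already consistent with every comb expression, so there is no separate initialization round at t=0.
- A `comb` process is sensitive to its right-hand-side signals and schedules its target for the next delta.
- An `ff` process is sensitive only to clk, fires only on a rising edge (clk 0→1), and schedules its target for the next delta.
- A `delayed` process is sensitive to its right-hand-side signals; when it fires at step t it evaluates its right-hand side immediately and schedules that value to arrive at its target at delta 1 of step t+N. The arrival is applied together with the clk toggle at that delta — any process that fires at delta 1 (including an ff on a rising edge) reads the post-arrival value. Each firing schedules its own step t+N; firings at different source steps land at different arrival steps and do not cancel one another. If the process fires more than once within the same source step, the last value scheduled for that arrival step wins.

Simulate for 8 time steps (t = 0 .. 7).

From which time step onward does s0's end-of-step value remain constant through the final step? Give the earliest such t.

3

t0.Δ0 s7=1 s6=0 s0=0 s4=1 clk=0 s3=1 s5=1 s1=0 s2=1
t0.Δ1 s7=1 s6=0 s0=0 s4=1 clk=1 s3=1 s5=1 s1=0 s2=1
t0.Δ2 s7=1 s6=0 s0=0 s4=0 clk=1 s3=1 s5=1 s1=0 s2=1
t0.Δ3 s7=1 s6=0 s0=0 s4=0 clk=1 s3=0 s5=1 s1=0 s2=1
t0.Δ4 s7=1 s6=1 s0=0 s4=0 clk=1 s3=0 s5=0 s1=0 s2=1
t0.Δ5 s7=1 s6=1 s0=0 s4=0 clk=1 s3=0 s5=0 s1=1 s2=1
t0.Δ6 s7=1 s6=1 s0=0 s4=0 clk=1 s3=0 s5=1 s1=1 s2=1
t1.Δ0 s7=1 s6=1 s0=0 s4=0 clk=1 s3=0 s5=1 s1=1 s2=1
t1.Δ1 s7=1 s6=1 s0=0 s4=0 clk=0 s3=0 s5=1 s1=1 s2=1
t2.Δ0 s7=1 s6=1 s0=0 s4=0 clk=0 s3=0 s5=1 s1=1 s2=1
t2.Δ1 s7=1 s6=1 s0=0 s4=0 clk=1 s3=0 s5=1 s1=1 s2=1
t2.Δ2 s7=0 s6=1 s0=0 s4=0 clk=1 s3=0 s5=1 s1=1 s2=1
t3.Δ0 s7=0 s6=1 s0=0 s4=0 clk=1 s3=0 s5=1 s1=1 s2=1
t3.Δ1 s7=0 s6=1 s0=1 s4=0 clk=0 s3=0 s5=1 s1=1 s2=0
t3.Δ2 s7=0 s6=1 s0=1 s4=0 clk=0 s3=0 s5=0 s1=0 s2=0
t3.Δ3 s7=0 s6=1 s0=1 s4=0 clk=0 s3=0 s5=1 s1=0 s2=0
t4.Δ0 s7=0 s6=1 s0=1 s4=0 clk=0 s3=0 s5=1 s1=0 s2=0
t4.Δ1 s7=0 s6=1 s0=1 s4=0 clk=1 s3=0 s5=1 s1=0 s2=0
t5.Δ0 s7=0 s6=1 s0=1 s4=0 clk=1 s3=0 s5=1 s1=0 s2=0
t5.Δ1 s7=0 s6=1 s0=1 s4=0 clk=0 s3=0 s5=1 s1=0 s2=0
t6.Δ0 s7=0 s6=1 s0=1 s4=0 clk=0 s3=0 s5=1 s1=0 s2=0
t6.Δ1 s7=0 s6=1 s0=1 s4=0 clk=1 s3=0 s5=1 s1=0 s2=0
t7.Δ0 s7=0 s6=1 s0=1 s4=0 clk=1 s3=0 s5=1 s1=0 s2=0
t7.Δ1 s7=0 s6=1 s0=1 s4=0 clk=0 s3=0 s5=1 s1=0 s2=0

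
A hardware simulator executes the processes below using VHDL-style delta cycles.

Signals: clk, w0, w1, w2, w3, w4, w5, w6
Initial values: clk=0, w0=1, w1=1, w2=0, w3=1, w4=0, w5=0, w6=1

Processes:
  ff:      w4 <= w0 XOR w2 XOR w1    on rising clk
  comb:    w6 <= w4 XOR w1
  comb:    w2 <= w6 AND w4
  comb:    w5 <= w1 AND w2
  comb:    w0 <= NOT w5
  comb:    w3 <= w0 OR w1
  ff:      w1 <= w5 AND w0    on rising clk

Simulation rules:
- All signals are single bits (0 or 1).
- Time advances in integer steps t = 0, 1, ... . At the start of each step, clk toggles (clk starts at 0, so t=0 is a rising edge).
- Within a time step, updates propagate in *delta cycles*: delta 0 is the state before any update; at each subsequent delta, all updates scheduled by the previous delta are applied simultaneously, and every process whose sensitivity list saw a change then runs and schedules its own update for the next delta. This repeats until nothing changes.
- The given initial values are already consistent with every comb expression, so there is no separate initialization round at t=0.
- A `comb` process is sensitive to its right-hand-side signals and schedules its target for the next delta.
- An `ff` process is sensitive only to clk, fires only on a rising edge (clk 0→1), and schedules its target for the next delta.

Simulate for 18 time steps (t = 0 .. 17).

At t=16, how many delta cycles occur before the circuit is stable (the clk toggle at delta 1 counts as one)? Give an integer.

[bits: w3,w5,w2,clk,w6,w1,w0,w4]
t=0: Δ0=10001110 Δ1=10011110 Δ2=10011010 Δ3=10010010 | 3Δ
t=1: Δ0=10010010 Δ1=10000010 | 1Δ
t=2: Δ0=10000010 Δ1=10010010 Δ2=10010011 Δ3=10011011 Δ4=10111011 | 4Δ
t=3: Δ0=10111011 Δ1=10101011 | 1Δ
t=4: Δ0=10101011 Δ1=10111011 Δ2=10111010 Δ3=10010010 | 3Δ
t=5: Δ0=10010010 Δ1=10000010 | 1Δ
t=6: Δ0=10000010 Δ1=10010010 Δ2=10010011 Δ3=10011011 Δ4=10111011 | 4Δ
t=7: Δ0=10111011 Δ1=10101011 | 1Δ
t=8: Δ0=10101011 Δ1=10111011 Δ2=10111010 Δ3=10010010 | 3Δ
t=9: Δ0=10010010 Δ1=10000010 | 1Δ
t=10: Δ0=10000010 Δ1=10010010 Δ2=10010011 Δ3=10011011 Δ4=10111011 | 4Δ
t=11: Δ0=10111011 Δ1=10101011 | 1Δ
t=12: Δ0=10101011 Δ1=10111011 Δ2=10111010 Δ3=10010010 | 3Δ
t=13: Δ0=10010010 Δ1=10000010 | 1Δ
t=14: Δ0=10000010 Δ1=10010010 Δ2=10010011 Δ3=10011011 Δ4=10111011 | 4Δ
t=15: Δ0=10111011 Δ1=10101011 | 1Δ
t=16: Δ0=10101011 Δ1=10111011 Δ2=10111010 Δ3=10010010 | 3Δ
t=17: Δ0=10010010 Δ1=10000010 | 1Δ

3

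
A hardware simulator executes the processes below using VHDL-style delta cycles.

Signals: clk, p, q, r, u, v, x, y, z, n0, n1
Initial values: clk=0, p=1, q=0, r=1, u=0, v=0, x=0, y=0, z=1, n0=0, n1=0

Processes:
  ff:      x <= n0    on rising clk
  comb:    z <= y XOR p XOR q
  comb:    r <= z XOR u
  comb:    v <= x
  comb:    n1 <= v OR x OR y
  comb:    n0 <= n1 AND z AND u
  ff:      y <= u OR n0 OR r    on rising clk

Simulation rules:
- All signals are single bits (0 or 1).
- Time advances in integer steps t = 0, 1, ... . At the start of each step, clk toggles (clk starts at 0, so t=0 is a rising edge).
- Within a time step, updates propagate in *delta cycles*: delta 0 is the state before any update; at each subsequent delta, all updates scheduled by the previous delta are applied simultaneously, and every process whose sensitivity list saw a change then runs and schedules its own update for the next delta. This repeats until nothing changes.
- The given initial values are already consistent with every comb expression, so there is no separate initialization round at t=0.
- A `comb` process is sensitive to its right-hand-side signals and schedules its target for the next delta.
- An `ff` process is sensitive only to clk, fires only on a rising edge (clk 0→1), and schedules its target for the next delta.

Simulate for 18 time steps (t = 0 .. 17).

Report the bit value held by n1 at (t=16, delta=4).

1

t=0 Δ0: v=0 r=1 y=0 x=0 clk=0 z=1 p=1 q=0 n1=0 n0=0 u=0
  Δ1: clk:0→1
  Δ2: y:0→1
  Δ3: z:1→0, n1:0→1
  Δ4: r:1→0
  (4Δ to stable)
t=1 Δ0: v=0 r=0 y=1 x=0 clk=1 z=0 p=1 q=0 n1=1 n0=0 u=0
  Δ1: clk:1→0
  (1Δ to stable)
t=2 Δ0: v=0 r=0 y=1 x=0 clk=0 z=0 p=1 q=0 n1=1 n0=0 u=0
  Δ1: clk:0→1
  Δ2: y:1→0
  Δ3: z:0→1, n1:1→0
  Δ4: r:0→1
  (4Δ to stable)
t=3 Δ0: v=0 r=1 y=0 x=0 clk=1 z=1 p=1 q=0 n1=0 n0=0 u=0
  Δ1: clk:1→0
  (1Δ to stable)
t=4 Δ0: v=0 r=1 y=0 x=0 clk=0 z=1 p=1 q=0 n1=0 n0=0 u=0
  Δ1: clk:0→1
  Δ2: y:0→1
  Δ3: z:1→0, n1:0→1
  Δ4: r:1→0
  (4Δ to stable)
t=5 Δ0: v=0 r=0 y=1 x=0 clk=1 z=0 p=1 q=0 n1=1 n0=0 u=0
  Δ1: clk:1→0
  (1Δ to stable)
t=6 Δ0: v=0 r=0 y=1 x=0 clk=0 z=0 p=1 q=0 n1=1 n0=0 u=0
  Δ1: clk:0→1
  Δ2: y:1→0
  Δ3: z:0→1, n1:1→0
  Δ4: r:0→1
  (4Δ to stable)
t=7 Δ0: v=0 r=1 y=0 x=0 clk=1 z=1 p=1 q=0 n1=0 n0=0 u=0
  Δ1: clk:1→0
  (1Δ to stable)
t=8 Δ0: v=0 r=1 y=0 x=0 clk=0 z=1 p=1 q=0 n1=0 n0=0 u=0
  Δ1: clk:0→1
  Δ2: y:0→1
  Δ3: z:1→0, n1:0→1
  Δ4: r:1→0
  (4Δ to stable)
t=9 Δ0: v=0 r=0 y=1 x=0 clk=1 z=0 p=1 q=0 n1=1 n0=0 u=0
  Δ1: clk:1→0
  (1Δ to stable)
t=10 Δ0: v=0 r=0 y=1 x=0 clk=0 z=0 p=1 q=0 n1=1 n0=0 u=0
  Δ1: clk:0→1
  Δ2: y:1→0
  Δ3: z:0→1, n1:1→0
  Δ4: r:0→1
  (4Δ to stable)
t=11 Δ0: v=0 r=1 y=0 x=0 clk=1 z=1 p=1 q=0 n1=0 n0=0 u=0
  Δ1: clk:1→0
  (1Δ to stable)
t=12 Δ0: v=0 r=1 y=0 x=0 clk=0 z=1 p=1 q=0 n1=0 n0=0 u=0
  Δ1: clk:0→1
  Δ2: y:0→1
  Δ3: z:1→0, n1:0→1
  Δ4: r:1→0
  (4Δ to stable)
t=13 Δ0: v=0 r=0 y=1 x=0 clk=1 z=0 p=1 q=0 n1=1 n0=0 u=0
  Δ1: clk:1→0
  (1Δ to stable)
t=14 Δ0: v=0 r=0 y=1 x=0 clk=0 z=0 p=1 q=0 n1=1 n0=0 u=0
  Δ1: clk:0→1
  Δ2: y:1→0
  Δ3: z:0→1, n1:1→0
  Δ4: r:0→1
  (4Δ to stable)
t=15 Δ0: v=0 r=1 y=0 x=0 clk=1 z=1 p=1 q=0 n1=0 n0=0 u=0
  Δ1: clk:1→0
  (1Δ to stable)
t=16 Δ0: v=0 r=1 y=0 x=0 clk=0 z=1 p=1 q=0 n1=0 n0=0 u=0
  Δ1: clk:0→1
  Δ2: y:0→1
  Δ3: z:1→0, n1:0→1
  Δ4: r:1→0
  (4Δ to stable)
t=17 Δ0: v=0 r=0 y=1 x=0 clk=1 z=0 p=1 q=0 n1=1 n0=0 u=0
  Δ1: clk:1→0
  (1Δ to stable)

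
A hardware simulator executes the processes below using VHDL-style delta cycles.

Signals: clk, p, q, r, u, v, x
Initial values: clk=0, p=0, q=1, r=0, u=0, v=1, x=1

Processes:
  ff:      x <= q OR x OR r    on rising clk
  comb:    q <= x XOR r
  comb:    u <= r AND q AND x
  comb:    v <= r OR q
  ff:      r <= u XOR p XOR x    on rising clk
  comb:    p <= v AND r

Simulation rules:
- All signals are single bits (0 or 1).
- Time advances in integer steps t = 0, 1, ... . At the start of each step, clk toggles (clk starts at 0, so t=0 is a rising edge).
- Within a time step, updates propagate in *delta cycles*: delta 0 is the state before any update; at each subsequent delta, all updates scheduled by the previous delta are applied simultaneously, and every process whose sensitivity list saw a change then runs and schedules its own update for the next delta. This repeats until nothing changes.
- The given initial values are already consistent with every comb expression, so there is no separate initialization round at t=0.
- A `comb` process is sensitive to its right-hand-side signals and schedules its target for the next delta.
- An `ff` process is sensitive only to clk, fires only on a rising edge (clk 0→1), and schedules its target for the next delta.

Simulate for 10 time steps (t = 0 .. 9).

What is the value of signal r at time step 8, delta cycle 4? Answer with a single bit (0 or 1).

t=0 Δ0: r=0 clk=0 p=0 v=1 x=1 q=1 u=0
  Δ1: clk:0→1
  Δ2: r:0→1
  Δ3: p:0→1, q:1→0, u:0→1
  Δ4: u:1→0
  (4Δ to stable)
t=1 Δ0: r=1 clk=1 p=1 v=1 x=1 q=0 u=0
  Δ1: clk:1→0
  (1Δ to stable)
t=2 Δ0: r=1 clk=0 p=1 v=1 x=1 q=0 u=0
  Δ1: clk:0→1
  Δ2: r:1→0
  Δ3: p:1→0, v:1→0, q:0→1
  Δ4: v:0→1
  (4Δ to stable)
t=3 Δ0: r=0 clk=1 p=0 v=1 x=1 q=1 u=0
  Δ1: clk:1→0
  (1Δ to stable)
t=4 Δ0: r=0 clk=0 p=0 v=1 x=1 q=1 u=0
  Δ1: clk:0→1
  Δ2: r:0→1
  Δ3: p:0→1, q:1→0, u:0→1
  Δ4: u:1→0
  (4Δ to stable)
t=5 Δ0: r=1 clk=1 p=1 v=1 x=1 q=0 u=0
  Δ1: clk:1→0
  (1Δ to stable)
t=6 Δ0: r=1 clk=0 p=1 v=1 x=1 q=0 u=0
  Δ1: clk:0→1
  Δ2: r:1→0
  Δ3: p:1→0, v:1→0, q:0→1
  Δ4: v:0→1
  (4Δ to stable)
t=7 Δ0: r=0 clk=1 p=0 v=1 x=1 q=1 u=0
  Δ1: clk:1→0
  (1Δ to stable)
t=8 Δ0: r=0 clk=0 p=0 v=1 x=1 q=1 u=0
  Δ1: clk:0→1
  Δ2: r:0→1
  Δ3: p:0→1, q:1→0, u:0→1
  Δ4: u:1→0
  (4Δ to stable)
t=9 Δ0: r=1 clk=1 p=1 v=1 x=1 q=0 u=0
  Δ1: clk:1→0
  (1Δ to stable)

1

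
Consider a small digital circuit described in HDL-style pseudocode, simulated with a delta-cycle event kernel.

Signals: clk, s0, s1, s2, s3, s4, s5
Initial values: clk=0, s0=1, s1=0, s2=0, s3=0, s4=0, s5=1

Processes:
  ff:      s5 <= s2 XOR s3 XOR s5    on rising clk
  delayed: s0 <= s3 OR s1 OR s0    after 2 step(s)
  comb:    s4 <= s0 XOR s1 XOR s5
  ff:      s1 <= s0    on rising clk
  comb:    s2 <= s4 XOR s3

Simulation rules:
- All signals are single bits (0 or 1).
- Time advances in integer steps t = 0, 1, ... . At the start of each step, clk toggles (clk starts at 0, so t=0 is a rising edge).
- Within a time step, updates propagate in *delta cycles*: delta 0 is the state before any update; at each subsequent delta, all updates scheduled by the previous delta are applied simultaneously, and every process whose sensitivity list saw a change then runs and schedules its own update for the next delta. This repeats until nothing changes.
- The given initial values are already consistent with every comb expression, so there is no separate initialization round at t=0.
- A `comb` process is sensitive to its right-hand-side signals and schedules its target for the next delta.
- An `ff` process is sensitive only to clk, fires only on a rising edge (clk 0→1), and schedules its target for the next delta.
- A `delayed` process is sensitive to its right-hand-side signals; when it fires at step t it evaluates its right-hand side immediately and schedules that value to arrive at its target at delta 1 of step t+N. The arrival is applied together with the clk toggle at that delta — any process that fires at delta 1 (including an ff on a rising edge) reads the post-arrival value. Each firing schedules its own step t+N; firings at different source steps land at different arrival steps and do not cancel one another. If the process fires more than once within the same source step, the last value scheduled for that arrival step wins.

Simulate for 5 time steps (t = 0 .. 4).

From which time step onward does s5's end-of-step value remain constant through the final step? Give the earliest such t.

t0.Δ0 s1=0 s3=0 s5=1 clk=0 s2=0 s0=1 s4=0
t0.Δ1 s1=0 s3=0 s5=1 clk=1 s2=0 s0=1 s4=0
t0.Δ2 s1=1 s3=0 s5=1 clk=1 s2=0 s0=1 s4=0
t0.Δ3 s1=1 s3=0 s5=1 clk=1 s2=0 s0=1 s4=1
t0.Δ4 s1=1 s3=0 s5=1 clk=1 s2=1 s0=1 s4=1
t1.Δ0 s1=1 s3=0 s5=1 clk=1 s2=1 s0=1 s4=1
t1.Δ1 s1=1 s3=0 s5=1 clk=0 s2=1 s0=1 s4=1
t2.Δ0 s1=1 s3=0 s5=1 clk=0 s2=1 s0=1 s4=1
t2.Δ1 s1=1 s3=0 s5=1 clk=1 s2=1 s0=1 s4=1
t2.Δ2 s1=1 s3=0 s5=0 clk=1 s2=1 s0=1 s4=1
t2.Δ3 s1=1 s3=0 s5=0 clk=1 s2=1 s0=1 s4=0
t2.Δ4 s1=1 s3=0 s5=0 clk=1 s2=0 s0=1 s4=0
t3.Δ0 s1=1 s3=0 s5=0 clk=1 s2=0 s0=1 s4=0
t3.Δ1 s1=1 s3=0 s5=0 clk=0 s2=0 s0=1 s4=0
t4.Δ0 s1=1 s3=0 s5=0 clk=0 s2=0 s0=1 s4=0
t4.Δ1 s1=1 s3=0 s5=0 clk=1 s2=0 s0=1 s4=0

2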